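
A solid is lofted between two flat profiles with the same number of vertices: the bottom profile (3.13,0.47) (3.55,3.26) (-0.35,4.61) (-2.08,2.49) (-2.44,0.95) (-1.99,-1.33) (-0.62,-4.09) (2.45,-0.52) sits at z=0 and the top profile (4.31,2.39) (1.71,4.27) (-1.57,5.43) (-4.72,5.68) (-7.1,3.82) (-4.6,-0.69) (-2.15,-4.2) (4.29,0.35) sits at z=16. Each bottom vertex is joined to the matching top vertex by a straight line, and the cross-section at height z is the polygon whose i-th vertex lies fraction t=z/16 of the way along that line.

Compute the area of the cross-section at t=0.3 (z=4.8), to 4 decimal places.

Cross-section at t=0.3: each vertex is (1-t)·p0[i] + t·p1[i].
  v1: (1-0.3)·(3.13,0.47) + 0.3·(4.31,2.39) = (3.4840,1.0460)
  v2: (1-0.3)·(3.55,3.26) + 0.3·(1.71,4.27) = (2.9980,3.5630)
  v3: (1-0.3)·(-0.35,4.61) + 0.3·(-1.57,5.43) = (-0.7160,4.8560)
  v4: (1-0.3)·(-2.08,2.49) + 0.3·(-4.72,5.68) = (-2.8720,3.4470)
  v5: (1-0.3)·(-2.44,0.95) + 0.3·(-7.1,3.82) = (-3.8380,1.8110)
  v6: (1-0.3)·(-1.99,-1.33) + 0.3·(-4.6,-0.69) = (-2.7730,-1.1380)
  v7: (1-0.3)·(-0.62,-4.09) + 0.3·(-2.15,-4.2) = (-1.0790,-4.1230)
  v8: (1-0.3)·(2.45,-0.52) + 0.3·(4.29,0.35) = (3.0020,-0.2590)
Shoelace sum Σ(x_i·y_{i+1} − x_{i+1}·y_i):
  i=1: 3.4840·3.5630 − 2.9980·1.0460 = +9.2776 (running +9.2776)
  i=2: 2.9980·4.8560 − -0.7160·3.5630 = +17.1094 (running +26.3870)
  i=3: -0.7160·3.4470 − -2.8720·4.8560 = +11.4784 (running +37.8654)
  i=4: -2.8720·1.8110 − -3.8380·3.4470 = +8.0284 (running +45.8938)
  i=5: -3.8380·-1.1380 − -2.7730·1.8110 = +9.3895 (running +55.2833)
  i=6: -2.7730·-4.1230 − -1.0790·-1.1380 = +10.2052 (running +65.4885)
  i=7: -1.0790·-0.2590 − 3.0020·-4.1230 = +12.6567 (running +78.1452)
  i=8: 3.0020·1.0460 − 3.4840·-0.2590 = +4.0424 (running +82.1876)
Area = |Σ|/2 = |82.1876|/2 = 41.0938

Area at t=0.3: 41.0938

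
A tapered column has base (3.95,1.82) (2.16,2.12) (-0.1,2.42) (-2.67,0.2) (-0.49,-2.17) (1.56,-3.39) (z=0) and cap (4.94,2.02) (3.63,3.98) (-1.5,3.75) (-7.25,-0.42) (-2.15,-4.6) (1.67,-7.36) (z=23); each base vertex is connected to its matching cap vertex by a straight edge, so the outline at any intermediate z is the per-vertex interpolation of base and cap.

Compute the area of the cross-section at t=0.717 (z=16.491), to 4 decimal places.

Cross-section at t=0.717: each vertex is (1-t)·p0[i] + t·p1[i].
  v1: (1-0.717)·(3.95,1.82) + 0.717·(4.94,2.02) = (4.6598,1.9634)
  v2: (1-0.717)·(2.16,2.12) + 0.717·(3.63,3.98) = (3.2140,3.4536)
  v3: (1-0.717)·(-0.1,2.42) + 0.717·(-1.5,3.75) = (-1.1038,3.3736)
  v4: (1-0.717)·(-2.67,0.2) + 0.717·(-7.25,-0.42) = (-5.9539,-0.2445)
  v5: (1-0.717)·(-0.49,-2.17) + 0.717·(-2.15,-4.6) = (-1.6802,-3.9123)
  v6: (1-0.717)·(1.56,-3.39) + 0.717·(1.67,-7.36) = (1.6389,-6.2365)
Shoelace sum Σ(x_i·y_{i+1} − x_{i+1}·y_i):
  i=1: 4.6598·3.4536 − 3.2140·1.9634 = +9.7829 (running +9.7829)
  i=2: 3.2140·3.3736 − -1.1038·3.4536 = +14.6549 (running +24.4378)
  i=3: -1.1038·-0.2445 − -5.9539·3.3736 = +20.3559 (running +44.7937)
  i=4: -5.9539·-3.9123 − -1.6802·-0.2445 = +22.8825 (running +67.6762)
  i=5: -1.6802·-6.2365 − 1.6389·-3.9123 = +16.8904 (running +84.5666)
  i=6: 1.6389·1.9634 − 4.6598·-6.2365 = +32.2787 (running +116.8454)
Area = |Σ|/2 = |116.8454|/2 = 58.4227

Area at t=0.717: 58.4227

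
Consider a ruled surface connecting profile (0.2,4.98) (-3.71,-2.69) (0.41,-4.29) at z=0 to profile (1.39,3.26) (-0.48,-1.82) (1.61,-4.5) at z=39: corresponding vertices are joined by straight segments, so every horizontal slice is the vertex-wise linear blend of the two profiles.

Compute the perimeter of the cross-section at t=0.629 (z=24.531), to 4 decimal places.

Cross-section at t=0.629: each vertex is (1-t)·p0[i] + t·p1[i].
  v1: (1-0.629)·(0.2,4.98) + 0.629·(1.39,3.26) = (0.9485,3.8981)
  v2: (1-0.629)·(-3.71,-2.69) + 0.629·(-0.48,-1.82) = (-1.6783,-2.1428)
  v3: (1-0.629)·(0.41,-4.29) + 0.629·(1.61,-4.5) = (1.1648,-4.4221)
Perimeter = Σ |v_{i+1} − v_i|:
  edge 1→2: √(-2.6268² + -6.0409²) = 6.5873 (running 6.5873)
  edge 2→3: √(2.8431² + -2.2793²) = 3.6440 (running 10.2313)
  edge 3→1: √(-0.2163² + 8.3202²) = 8.3230 (running 18.5543)
Perimeter = 18.5543

Perimeter at t=0.629: 18.5543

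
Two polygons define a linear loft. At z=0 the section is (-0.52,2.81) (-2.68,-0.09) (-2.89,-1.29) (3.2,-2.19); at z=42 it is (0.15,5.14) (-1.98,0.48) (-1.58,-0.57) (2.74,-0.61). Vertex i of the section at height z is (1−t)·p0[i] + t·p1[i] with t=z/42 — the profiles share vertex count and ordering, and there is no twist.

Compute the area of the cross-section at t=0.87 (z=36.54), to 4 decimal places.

Cross-section at t=0.87: each vertex is (1-t)·p0[i] + t·p1[i].
  v1: (1-0.87)·(-0.52,2.81) + 0.87·(0.15,5.14) = (0.0629,4.8371)
  v2: (1-0.87)·(-2.68,-0.09) + 0.87·(-1.98,0.48) = (-2.0710,0.4059)
  v3: (1-0.87)·(-2.89,-1.29) + 0.87·(-1.58,-0.57) = (-1.7503,-0.6636)
  v4: (1-0.87)·(3.2,-2.19) + 0.87·(2.74,-0.61) = (2.7998,-0.8154)
Shoelace sum Σ(x_i·y_{i+1} − x_{i+1}·y_i):
  i=1: 0.0629·0.4059 − -2.0710·4.8371 = +10.0432 (running +10.0432)
  i=2: -2.0710·-0.6636 − -1.7503·0.4059 = +2.0848 (running +12.1279)
  i=3: -1.7503·-0.8154 − 2.7998·-0.6636 = +3.2851 (running +15.4131)
  i=4: 2.7998·4.8371 − 0.0629·-0.8154 = +13.5942 (running +29.0073)
Area = |Σ|/2 = |29.0073|/2 = 14.5036

Area at t=0.87: 14.5036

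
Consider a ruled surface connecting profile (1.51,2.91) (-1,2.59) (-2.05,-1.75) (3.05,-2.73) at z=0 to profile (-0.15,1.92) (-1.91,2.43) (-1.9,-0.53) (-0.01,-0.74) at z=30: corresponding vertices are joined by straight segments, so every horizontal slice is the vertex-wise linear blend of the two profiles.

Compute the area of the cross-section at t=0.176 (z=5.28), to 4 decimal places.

Area at t=0.176: 15.8497

Cross-section at t=0.176: each vertex is (1-t)·p0[i] + t·p1[i].
  v1: (1-0.176)·(1.51,2.91) + 0.176·(-0.15,1.92) = (1.2178,2.7358)
  v2: (1-0.176)·(-1,2.59) + 0.176·(-1.91,2.43) = (-1.1602,2.5618)
  v3: (1-0.176)·(-2.05,-1.75) + 0.176·(-1.9,-0.53) = (-2.0236,-1.5353)
  v4: (1-0.176)·(3.05,-2.73) + 0.176·(-0.01,-0.74) = (2.5114,-2.3798)
Shoelace sum Σ(x_i·y_{i+1} − x_{i+1}·y_i):
  i=1: 1.2178·2.5618 − -1.1602·2.7358 = +6.2938 (running +6.2938)
  i=2: -1.1602·-1.5353 − -2.0236·2.5618 = +6.9653 (running +13.2591)
  i=3: -2.0236·-2.3798 − 2.5114·-1.5353 = +8.6714 (running +21.9306)
  i=4: 2.5114·2.7358 − 1.2178·-2.3798 = +9.7689 (running +31.6995)
Area = |Σ|/2 = |31.6995|/2 = 15.8497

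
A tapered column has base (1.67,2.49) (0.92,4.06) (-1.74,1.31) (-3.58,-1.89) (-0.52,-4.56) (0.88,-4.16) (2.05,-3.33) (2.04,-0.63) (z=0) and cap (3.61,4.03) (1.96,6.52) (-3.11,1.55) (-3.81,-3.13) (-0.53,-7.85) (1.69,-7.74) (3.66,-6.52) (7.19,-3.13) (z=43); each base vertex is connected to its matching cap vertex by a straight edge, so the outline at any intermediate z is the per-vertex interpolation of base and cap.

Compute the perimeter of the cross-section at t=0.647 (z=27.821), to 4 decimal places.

Perimeter at t=0.647: 31.9754

Cross-section at t=0.647: each vertex is (1-t)·p0[i] + t·p1[i].
  v1: (1-0.647)·(1.67,2.49) + 0.647·(3.61,4.03) = (2.9252,3.4864)
  v2: (1-0.647)·(0.92,4.06) + 0.647·(1.96,6.52) = (1.5929,5.6516)
  v3: (1-0.647)·(-1.74,1.31) + 0.647·(-3.11,1.55) = (-2.6264,1.4653)
  v4: (1-0.647)·(-3.58,-1.89) + 0.647·(-3.81,-3.13) = (-3.7288,-2.6923)
  v5: (1-0.647)·(-0.52,-4.56) + 0.647·(-0.53,-7.85) = (-0.5265,-6.6886)
  v6: (1-0.647)·(0.88,-4.16) + 0.647·(1.69,-7.74) = (1.4041,-6.4763)
  v7: (1-0.647)·(2.05,-3.33) + 0.647·(3.66,-6.52) = (3.0917,-5.3939)
  v8: (1-0.647)·(2.04,-0.63) + 0.647·(7.19,-3.13) = (5.3720,-2.2475)
Perimeter = Σ |v_{i+1} − v_i|:
  edge 1→2: √(-1.3323² + 2.1652²) = 2.5423 (running 2.5423)
  edge 2→3: √(-4.2193² + -4.1863²) = 5.9437 (running 8.4860)
  edge 3→4: √(-1.1024² + -4.1576²) = 4.3012 (running 12.7872)
  edge 4→5: √(3.2023² + -3.9963²) = 5.1211 (running 17.9084)
  edge 5→6: √(1.9305² + 0.2124²) = 1.9422 (running 19.8505)
  edge 6→7: √(1.6876² + 1.0823²) = 2.0049 (running 21.8554)
  edge 7→8: √(2.2804² + 3.1464²) = 3.8859 (running 25.7413)
  edge 8→1: √(-2.4469² + 5.7339²) = 6.2341 (running 31.9754)
Perimeter = 31.9754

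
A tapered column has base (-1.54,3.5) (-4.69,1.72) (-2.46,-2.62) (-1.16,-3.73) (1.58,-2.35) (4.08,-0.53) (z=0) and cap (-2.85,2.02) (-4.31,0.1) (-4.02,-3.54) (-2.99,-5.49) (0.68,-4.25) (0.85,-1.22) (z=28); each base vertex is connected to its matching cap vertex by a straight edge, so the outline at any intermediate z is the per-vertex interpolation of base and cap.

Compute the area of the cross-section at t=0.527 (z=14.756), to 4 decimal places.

Cross-section at t=0.527: each vertex is (1-t)·p0[i] + t·p1[i].
  v1: (1-0.527)·(-1.54,3.5) + 0.527·(-2.85,2.02) = (-2.2304,2.7200)
  v2: (1-0.527)·(-4.69,1.72) + 0.527·(-4.31,0.1) = (-4.4897,0.8663)
  v3: (1-0.527)·(-2.46,-2.62) + 0.527·(-4.02,-3.54) = (-3.2821,-3.1048)
  v4: (1-0.527)·(-1.16,-3.73) + 0.527·(-2.99,-5.49) = (-2.1244,-4.6575)
  v5: (1-0.527)·(1.58,-2.35) + 0.527·(0.68,-4.25) = (1.1057,-3.3513)
  v6: (1-0.527)·(4.08,-0.53) + 0.527·(0.85,-1.22) = (2.3778,-0.8936)
Shoelace sum Σ(x_i·y_{i+1} − x_{i+1}·y_i):
  i=1: -2.2304·0.8663 − -4.4897·2.7200 = +10.2802 (running +10.2802)
  i=2: -4.4897·-3.1048 − -3.2821·0.8663 = +16.7831 (running +27.0633)
  i=3: -3.2821·-4.6575 − -2.1244·-3.1048 = +8.6906 (running +35.7539)
  i=4: -2.1244·-3.3513 − 1.1057·-4.6575 = +12.2694 (running +48.0232)
  i=5: 1.1057·-0.8936 − 2.3778·-3.3513 = +6.9806 (running +55.0038)
  i=6: 2.3778·2.7200 − -2.2304·-0.8936 = +4.4746 (running +59.4784)
Area = |Σ|/2 = |59.4784|/2 = 29.7392

Area at t=0.527: 29.7392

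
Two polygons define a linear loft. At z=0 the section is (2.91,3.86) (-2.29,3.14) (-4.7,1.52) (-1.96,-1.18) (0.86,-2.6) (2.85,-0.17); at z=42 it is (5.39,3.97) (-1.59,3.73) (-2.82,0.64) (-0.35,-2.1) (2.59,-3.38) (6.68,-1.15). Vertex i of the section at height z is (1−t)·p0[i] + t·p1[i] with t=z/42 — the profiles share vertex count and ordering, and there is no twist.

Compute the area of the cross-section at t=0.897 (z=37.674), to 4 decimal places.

Cross-section at t=0.897: each vertex is (1-t)·p0[i] + t·p1[i].
  v1: (1-0.897)·(2.91,3.86) + 0.897·(5.39,3.97) = (5.1346,3.9587)
  v2: (1-0.897)·(-2.29,3.14) + 0.897·(-1.59,3.73) = (-1.6621,3.6692)
  v3: (1-0.897)·(-4.7,1.52) + 0.897·(-2.82,0.64) = (-3.0136,0.7306)
  v4: (1-0.897)·(-1.96,-1.18) + 0.897·(-0.35,-2.1) = (-0.5158,-2.0052)
  v5: (1-0.897)·(0.86,-2.6) + 0.897·(2.59,-3.38) = (2.4118,-3.2997)
  v6: (1-0.897)·(2.85,-0.17) + 0.897·(6.68,-1.15) = (6.2855,-1.0491)
Shoelace sum Σ(x_i·y_{i+1} − x_{i+1}·y_i):
  i=1: 5.1346·3.6692 − -1.6621·3.9587 = +25.4196 (running +25.4196)
  i=2: -1.6621·0.7306 − -3.0136·3.6692 = +9.8433 (running +35.2629)
  i=3: -3.0136·-2.0052 − -0.5158·0.7306 = +6.4200 (running +41.6829)
  i=4: -0.5158·-3.2997 − 2.4118·-2.0052 = +6.5383 (running +48.2212)
  i=5: 2.4118·-1.0491 − 6.2855·-3.2997 = +18.2099 (running +66.4311)
  i=6: 6.2855·3.9587 − 5.1346·-1.0491 = +30.2687 (running +96.6998)
Area = |Σ|/2 = |96.6998|/2 = 48.3499

Area at t=0.897: 48.3499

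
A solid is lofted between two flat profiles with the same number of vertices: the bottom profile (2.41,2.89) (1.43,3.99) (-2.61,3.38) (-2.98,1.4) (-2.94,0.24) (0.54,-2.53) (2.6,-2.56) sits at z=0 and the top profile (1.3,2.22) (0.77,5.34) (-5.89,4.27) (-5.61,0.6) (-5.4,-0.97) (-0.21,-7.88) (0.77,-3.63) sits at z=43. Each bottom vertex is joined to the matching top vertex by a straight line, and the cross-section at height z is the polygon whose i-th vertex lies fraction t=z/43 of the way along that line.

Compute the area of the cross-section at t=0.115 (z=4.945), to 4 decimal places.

Area at t=0.115: 31.6963

Cross-section at t=0.115: each vertex is (1-t)·p0[i] + t·p1[i].
  v1: (1-0.115)·(2.41,2.89) + 0.115·(1.3,2.22) = (2.2824,2.8130)
  v2: (1-0.115)·(1.43,3.99) + 0.115·(0.77,5.34) = (1.3541,4.1452)
  v3: (1-0.115)·(-2.61,3.38) + 0.115·(-5.89,4.27) = (-2.9872,3.4823)
  v4: (1-0.115)·(-2.98,1.4) + 0.115·(-5.61,0.6) = (-3.2825,1.3080)
  v5: (1-0.115)·(-2.94,0.24) + 0.115·(-5.4,-0.97) = (-3.2229,0.1009)
  v6: (1-0.115)·(0.54,-2.53) + 0.115·(-0.21,-7.88) = (0.4538,-3.1452)
  v7: (1-0.115)·(2.6,-2.56) + 0.115·(0.77,-3.63) = (2.3896,-2.6831)
Shoelace sum Σ(x_i·y_{i+1} − x_{i+1}·y_i):
  i=1: 2.2824·4.1452 − 1.3541·2.8130 = +5.6519 (running +5.6519)
  i=2: 1.3541·3.4823 − -2.9872·4.1452 = +17.0981 (running +22.7500)
  i=3: -2.9872·1.3080 − -3.2825·3.4823 = +7.5234 (running +30.2734)
  i=4: -3.2825·0.1009 − -3.2229·1.3080 = +3.8845 (running +34.1579)
  i=5: -3.2229·-3.1452 − 0.4538·0.1009 = +10.0911 (running +44.2490)
  i=6: 0.4538·-2.6831 − 2.3896·-3.1452 = +6.2983 (running +50.5473)
  i=7: 2.3896·2.8130 − 2.2824·-2.6831 = +12.8453 (running +63.3926)
Area = |Σ|/2 = |63.3926|/2 = 31.6963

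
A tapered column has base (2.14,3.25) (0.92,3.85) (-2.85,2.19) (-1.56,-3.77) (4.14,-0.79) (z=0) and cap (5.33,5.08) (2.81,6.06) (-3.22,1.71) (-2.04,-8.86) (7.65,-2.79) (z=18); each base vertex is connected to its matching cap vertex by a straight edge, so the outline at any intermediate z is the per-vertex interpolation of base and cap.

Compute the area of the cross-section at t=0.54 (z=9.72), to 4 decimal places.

Area at t=0.54: 64.6619

Cross-section at t=0.54: each vertex is (1-t)·p0[i] + t·p1[i].
  v1: (1-0.54)·(2.14,3.25) + 0.54·(5.33,5.08) = (3.8626,4.2382)
  v2: (1-0.54)·(0.92,3.85) + 0.54·(2.81,6.06) = (1.9406,5.0434)
  v3: (1-0.54)·(-2.85,2.19) + 0.54·(-3.22,1.71) = (-3.0498,1.9308)
  v4: (1-0.54)·(-1.56,-3.77) + 0.54·(-2.04,-8.86) = (-1.8192,-6.5186)
  v5: (1-0.54)·(4.14,-0.79) + 0.54·(7.65,-2.79) = (6.0354,-1.8700)
Shoelace sum Σ(x_i·y_{i+1} − x_{i+1}·y_i):
  i=1: 3.8626·5.0434 − 1.9406·4.2382 = +11.2560 (running +11.2560)
  i=2: 1.9406·1.9308 − -3.0498·5.0434 = +19.1283 (running +30.3843)
  i=3: -3.0498·-6.5186 − -1.8192·1.9308 = +23.3929 (running +53.7772)
  i=4: -1.8192·-1.8700 − 6.0354·-6.5186 = +42.7443 (running +96.5215)
  i=5: 6.0354·4.2382 − 3.8626·-1.8700 = +32.8023 (running +129.3238)
Area = |Σ|/2 = |129.3238|/2 = 64.6619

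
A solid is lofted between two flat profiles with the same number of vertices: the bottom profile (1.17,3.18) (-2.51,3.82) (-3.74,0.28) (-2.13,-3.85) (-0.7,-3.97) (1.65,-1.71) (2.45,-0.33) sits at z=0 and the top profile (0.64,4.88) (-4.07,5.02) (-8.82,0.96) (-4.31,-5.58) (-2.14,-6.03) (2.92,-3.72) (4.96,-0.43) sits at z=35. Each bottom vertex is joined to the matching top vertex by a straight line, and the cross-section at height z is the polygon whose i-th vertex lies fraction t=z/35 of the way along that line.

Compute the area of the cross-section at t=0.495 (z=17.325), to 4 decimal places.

Cross-section at t=0.495: each vertex is (1-t)·p0[i] + t·p1[i].
  v1: (1-0.495)·(1.17,3.18) + 0.495·(0.64,4.88) = (0.9077,4.0215)
  v2: (1-0.495)·(-2.51,3.82) + 0.495·(-4.07,5.02) = (-3.2822,4.4140)
  v3: (1-0.495)·(-3.74,0.28) + 0.495·(-8.82,0.96) = (-6.2546,0.6166)
  v4: (1-0.495)·(-2.13,-3.85) + 0.495·(-4.31,-5.58) = (-3.2091,-4.7064)
  v5: (1-0.495)·(-0.7,-3.97) + 0.495·(-2.14,-6.03) = (-1.4128,-4.9897)
  v6: (1-0.495)·(1.65,-1.71) + 0.495·(2.92,-3.72) = (2.2786,-2.7050)
  v7: (1-0.495)·(2.45,-0.33) + 0.495·(4.96,-0.43) = (3.6925,-0.3795)
Shoelace sum Σ(x_i·y_{i+1} − x_{i+1}·y_i):
  i=1: 0.9077·4.4140 − -3.2822·4.0215 = +17.2057 (running +17.2057)
  i=2: -3.2822·0.6166 − -6.2546·4.4140 = +25.5840 (running +42.7897)
  i=3: -6.2546·-4.7064 − -3.2091·0.6166 = +31.4151 (running +74.2048)
  i=4: -3.2091·-4.9897 − -1.4128·-4.7064 = +9.3633 (running +83.5681)
  i=5: -1.4128·-2.7050 − 2.2786·-4.9897 = +15.1913 (running +98.7595)
  i=6: 2.2786·-0.3795 − 3.6925·-2.7050 = +9.1231 (running +107.8826)
  i=7: 3.6925·4.0215 − 0.9077·-0.3795 = +15.1936 (running +123.0762)
Area = |Σ|/2 = |123.0762|/2 = 61.5381

Area at t=0.495: 61.5381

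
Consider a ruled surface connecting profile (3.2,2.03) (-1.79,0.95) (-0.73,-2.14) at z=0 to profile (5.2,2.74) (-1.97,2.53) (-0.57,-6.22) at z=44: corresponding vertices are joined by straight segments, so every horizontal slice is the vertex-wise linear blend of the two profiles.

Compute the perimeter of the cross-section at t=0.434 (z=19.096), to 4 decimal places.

Perimeter at t=0.434: 19.4902

Cross-section at t=0.434: each vertex is (1-t)·p0[i] + t·p1[i].
  v1: (1-0.434)·(3.2,2.03) + 0.434·(5.2,2.74) = (4.0680,2.3381)
  v2: (1-0.434)·(-1.79,0.95) + 0.434·(-1.97,2.53) = (-1.8681,1.6357)
  v3: (1-0.434)·(-0.73,-2.14) + 0.434·(-0.57,-6.22) = (-0.6606,-3.9107)
Perimeter = Σ |v_{i+1} − v_i|:
  edge 1→2: √(-5.9361² + -0.7024²) = 5.9775 (running 5.9775)
  edge 2→3: √(1.2076² + -5.5464²) = 5.6764 (running 11.6539)
  edge 3→1: √(4.7286² + 6.2489²) = 7.8363 (running 19.4902)
Perimeter = 19.4902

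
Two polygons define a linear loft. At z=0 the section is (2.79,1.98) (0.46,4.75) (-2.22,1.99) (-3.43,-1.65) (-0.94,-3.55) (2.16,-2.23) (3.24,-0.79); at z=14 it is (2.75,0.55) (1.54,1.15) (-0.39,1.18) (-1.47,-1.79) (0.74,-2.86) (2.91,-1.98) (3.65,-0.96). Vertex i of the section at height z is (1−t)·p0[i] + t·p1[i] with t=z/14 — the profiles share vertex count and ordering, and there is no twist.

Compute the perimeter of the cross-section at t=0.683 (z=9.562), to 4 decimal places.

Cross-section at t=0.683: each vertex is (1-t)·p0[i] + t·p1[i].
  v1: (1-0.683)·(2.79,1.98) + 0.683·(2.75,0.55) = (2.7627,1.0033)
  v2: (1-0.683)·(0.46,4.75) + 0.683·(1.54,1.15) = (1.1976,2.2912)
  v3: (1-0.683)·(-2.22,1.99) + 0.683·(-0.39,1.18) = (-0.9701,1.4368)
  v4: (1-0.683)·(-3.43,-1.65) + 0.683·(-1.47,-1.79) = (-2.0913,-1.7456)
  v5: (1-0.683)·(-0.94,-3.55) + 0.683·(0.74,-2.86) = (0.2074,-3.0787)
  v6: (1-0.683)·(2.16,-2.23) + 0.683·(2.91,-1.98) = (2.6723,-2.0593)
  v7: (1-0.683)·(3.24,-0.79) + 0.683·(3.65,-0.96) = (3.5200,-0.9061)
Perimeter = Σ |v_{i+1} − v_i|:
  edge 1→2: √(-1.5650² + 1.2879²) = 2.0268 (running 2.0268)
  edge 2→3: √(-2.1678² + -0.8544²) = 2.3301 (running 4.3569)
  edge 3→4: √(-1.1212² + -3.1824²) = 3.3741 (running 7.7310)
  edge 4→5: √(2.2988² + -1.3331²) = 2.6573 (running 10.3884)
  edge 5→6: √(2.4648² + 1.0195²) = 2.6673 (running 13.0557)
  edge 6→7: √(0.8478² + 1.1531²) = 1.4312 (running 14.4869)
  edge 7→1: √(-0.7574² + 1.9094²) = 2.0541 (running 16.5411)
Perimeter = 16.5411

Perimeter at t=0.683: 16.5411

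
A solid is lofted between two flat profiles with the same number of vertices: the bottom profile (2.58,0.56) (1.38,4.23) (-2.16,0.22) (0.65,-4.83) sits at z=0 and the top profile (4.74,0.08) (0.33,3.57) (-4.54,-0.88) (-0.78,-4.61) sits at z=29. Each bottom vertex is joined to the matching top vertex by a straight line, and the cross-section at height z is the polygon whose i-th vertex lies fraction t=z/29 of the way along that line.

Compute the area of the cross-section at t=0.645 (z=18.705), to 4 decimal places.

Area at t=0.645: 32.2004

Cross-section at t=0.645: each vertex is (1-t)·p0[i] + t·p1[i].
  v1: (1-0.645)·(2.58,0.56) + 0.645·(4.74,0.08) = (3.9732,0.2504)
  v2: (1-0.645)·(1.38,4.23) + 0.645·(0.33,3.57) = (0.7027,3.8043)
  v3: (1-0.645)·(-2.16,0.22) + 0.645·(-4.54,-0.88) = (-3.6951,-0.4895)
  v4: (1-0.645)·(0.65,-4.83) + 0.645·(-0.78,-4.61) = (-0.2723,-4.6881)
Shoelace sum Σ(x_i·y_{i+1} − x_{i+1}·y_i):
  i=1: 3.9732·3.8043 − 0.7027·0.2504 = +14.9393 (running +14.9393)
  i=2: 0.7027·-0.4895 − -3.6951·3.8043 = +13.7133 (running +28.6525)
  i=3: -3.6951·-4.6881 − -0.2723·-0.4895 = +17.1897 (running +45.8422)
  i=4: -0.2723·0.2504 − 3.9732·-4.6881 = +18.5586 (running +64.4008)
Area = |Σ|/2 = |64.4008|/2 = 32.2004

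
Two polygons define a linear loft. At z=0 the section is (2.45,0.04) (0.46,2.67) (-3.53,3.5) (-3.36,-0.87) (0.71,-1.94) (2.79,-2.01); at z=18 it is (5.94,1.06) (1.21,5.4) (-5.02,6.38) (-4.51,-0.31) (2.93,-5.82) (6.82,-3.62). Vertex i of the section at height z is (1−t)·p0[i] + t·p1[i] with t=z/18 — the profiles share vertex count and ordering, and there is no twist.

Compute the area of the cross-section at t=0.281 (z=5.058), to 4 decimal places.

Cross-section at t=0.281: each vertex is (1-t)·p0[i] + t·p1[i].
  v1: (1-0.281)·(2.45,0.04) + 0.281·(5.94,1.06) = (3.4307,0.3266)
  v2: (1-0.281)·(0.46,2.67) + 0.281·(1.21,5.4) = (0.6707,3.4371)
  v3: (1-0.281)·(-3.53,3.5) + 0.281·(-5.02,6.38) = (-3.9487,4.3093)
  v4: (1-0.281)·(-3.36,-0.87) + 0.281·(-4.51,-0.31) = (-3.6831,-0.7126)
  v5: (1-0.281)·(0.71,-1.94) + 0.281·(2.93,-5.82) = (1.3338,-3.0303)
  v6: (1-0.281)·(2.79,-2.01) + 0.281·(6.82,-3.62) = (3.9224,-2.4624)
Shoelace sum Σ(x_i·y_{i+1} − x_{i+1}·y_i):
  i=1: 3.4307·3.4371 − 0.6707·0.3266 = +11.5726 (running +11.5726)
  i=2: 0.6707·4.3093 − -3.9487·3.4371 = +16.4626 (running +28.0353)
  i=3: -3.9487·-0.7126 − -3.6831·4.3093 = +18.6857 (running +46.7210)
  i=4: -3.6831·-3.0303 − 1.3338·-0.7126 = +12.1115 (running +58.8325)
  i=5: 1.3338·-2.4624 − 3.9224·-3.0303 = +8.6016 (running +67.4341)
  i=6: 3.9224·0.3266 − 3.4307·-2.4624 = +9.7289 (running +77.1630)
Area = |Σ|/2 = |77.1630|/2 = 38.5815

Area at t=0.281: 38.5815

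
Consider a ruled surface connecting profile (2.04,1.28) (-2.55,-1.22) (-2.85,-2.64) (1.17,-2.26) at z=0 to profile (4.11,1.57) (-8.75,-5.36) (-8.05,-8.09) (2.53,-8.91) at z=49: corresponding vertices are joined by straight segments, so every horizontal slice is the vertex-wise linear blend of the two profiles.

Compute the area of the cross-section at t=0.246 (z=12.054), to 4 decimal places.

Cross-section at t=0.246: each vertex is (1-t)·p0[i] + t·p1[i].
  v1: (1-0.246)·(2.04,1.28) + 0.246·(4.11,1.57) = (2.5492,1.3513)
  v2: (1-0.246)·(-2.55,-1.22) + 0.246·(-8.75,-5.36) = (-4.0752,-2.2384)
  v3: (1-0.246)·(-2.85,-2.64) + 0.246·(-8.05,-8.09) = (-4.1292,-3.9807)
  v4: (1-0.246)·(1.17,-2.26) + 0.246·(2.53,-8.91) = (1.5046,-3.8959)
Shoelace sum Σ(x_i·y_{i+1} − x_{i+1}·y_i):
  i=1: 2.5492·-2.2384 − -4.0752·1.3513 = -0.1993 (running -0.1993)
  i=2: -4.0752·-3.9807 − -4.1292·-2.2384 = +6.9792 (running +6.7799)
  i=3: -4.1292·-3.8959 − 1.5046·-3.9807 = +22.0762 (running +28.8560)
  i=4: 1.5046·1.3513 − 2.5492·-3.8959 = +11.9647 (running +40.8207)
Area = |Σ|/2 = |40.8207|/2 = 20.4104

Area at t=0.246: 20.4104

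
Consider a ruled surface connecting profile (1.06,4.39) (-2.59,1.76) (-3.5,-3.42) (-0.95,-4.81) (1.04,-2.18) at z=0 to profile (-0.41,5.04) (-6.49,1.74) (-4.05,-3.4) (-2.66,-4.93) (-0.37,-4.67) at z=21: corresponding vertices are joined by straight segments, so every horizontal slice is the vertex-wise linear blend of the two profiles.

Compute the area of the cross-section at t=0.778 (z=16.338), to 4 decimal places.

Area at t=0.778: 36.6851

Cross-section at t=0.778: each vertex is (1-t)·p0[i] + t·p1[i].
  v1: (1-0.778)·(1.06,4.39) + 0.778·(-0.41,5.04) = (-0.0837,4.8957)
  v2: (1-0.778)·(-2.59,1.76) + 0.778·(-6.49,1.74) = (-5.6242,1.7444)
  v3: (1-0.778)·(-3.5,-3.42) + 0.778·(-4.05,-3.4) = (-3.9279,-3.4044)
  v4: (1-0.778)·(-0.95,-4.81) + 0.778·(-2.66,-4.93) = (-2.2804,-4.9034)
  v5: (1-0.778)·(1.04,-2.18) + 0.778·(-0.37,-4.67) = (-0.0570,-4.1172)
Shoelace sum Σ(x_i·y_{i+1} − x_{i+1}·y_i):
  i=1: -0.0837·1.7444 − -5.6242·4.8957 = +27.3885 (running +27.3885)
  i=2: -5.6242·-3.4044 − -3.9279·1.7444 = +25.9992 (running +53.3877)
  i=3: -3.9279·-4.9034 − -2.2804·-3.4044 = +11.4965 (running +64.8842)
  i=4: -2.2804·-4.1172 − -0.0570·-4.9034 = +9.1094 (running +73.9936)
  i=5: -0.0570·4.8957 − -0.0837·-4.1172 = -0.6234 (running +73.3702)
Area = |Σ|/2 = |73.3702|/2 = 36.6851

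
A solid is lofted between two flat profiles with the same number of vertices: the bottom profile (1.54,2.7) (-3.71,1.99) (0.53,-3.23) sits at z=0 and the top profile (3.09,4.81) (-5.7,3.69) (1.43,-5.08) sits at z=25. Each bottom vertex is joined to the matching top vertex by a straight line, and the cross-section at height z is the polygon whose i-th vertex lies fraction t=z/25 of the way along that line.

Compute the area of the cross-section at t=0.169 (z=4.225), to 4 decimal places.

Cross-section at t=0.169: each vertex is (1-t)·p0[i] + t·p1[i].
  v1: (1-0.169)·(1.54,2.7) + 0.169·(3.09,4.81) = (1.8019,3.0566)
  v2: (1-0.169)·(-3.71,1.99) + 0.169·(-5.7,3.69) = (-4.0463,2.2773)
  v3: (1-0.169)·(0.53,-3.23) + 0.169·(1.43,-5.08) = (0.6821,-3.5426)
Shoelace sum Σ(x_i·y_{i+1} − x_{i+1}·y_i):
  i=1: 1.8019·2.2773 − -4.0463·3.0566 = +16.4715 (running +16.4715)
  i=2: -4.0463·-3.5426 − 0.6821·2.2773 = +12.7813 (running +29.2528)
  i=3: 0.6821·3.0566 − 1.8019·-3.5426 = +8.4686 (running +37.7214)
Area = |Σ|/2 = |37.7214|/2 = 18.8607

Area at t=0.169: 18.8607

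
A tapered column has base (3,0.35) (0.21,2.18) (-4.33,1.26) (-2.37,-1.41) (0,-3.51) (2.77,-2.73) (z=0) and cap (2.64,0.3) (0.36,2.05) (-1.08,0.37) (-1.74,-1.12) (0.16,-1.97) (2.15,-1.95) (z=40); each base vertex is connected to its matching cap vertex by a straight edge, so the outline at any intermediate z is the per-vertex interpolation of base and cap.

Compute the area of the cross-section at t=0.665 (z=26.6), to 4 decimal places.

Cross-section at t=0.665: each vertex is (1-t)·p0[i] + t·p1[i].
  v1: (1-0.665)·(3,0.35) + 0.665·(2.64,0.3) = (2.7606,0.3167)
  v2: (1-0.665)·(0.21,2.18) + 0.665·(0.36,2.05) = (0.3097,2.0935)
  v3: (1-0.665)·(-4.33,1.26) + 0.665·(-1.08,0.37) = (-2.1687,0.6682)
  v4: (1-0.665)·(-2.37,-1.41) + 0.665·(-1.74,-1.12) = (-1.9510,-1.2172)
  v5: (1-0.665)·(0,-3.51) + 0.665·(0.16,-1.97) = (0.1064,-2.4859)
  v6: (1-0.665)·(2.77,-2.73) + 0.665·(2.15,-1.95) = (2.3577,-2.2113)
Shoelace sum Σ(x_i·y_{i+1} − x_{i+1}·y_i):
  i=1: 2.7606·2.0935 − 0.3097·0.3167 = +5.6813 (running +5.6813)
  i=2: 0.3097·0.6682 − -2.1687·2.0935 = +4.7473 (running +10.4287)
  i=3: -2.1687·-1.2172 − -1.9510·0.6682 = +3.9433 (running +14.3720)
  i=4: -1.9510·-2.4859 − 0.1064·-1.2172 = +4.9796 (running +19.3516)
  i=5: 0.1064·-2.2113 − 2.3577·-2.4859 = +5.6257 (running +24.9773)
  i=6: 2.3577·0.3167 − 2.7606·-2.2113 = +6.8513 (running +31.8286)
Area = |Σ|/2 = |31.8286|/2 = 15.9143

Area at t=0.665: 15.9143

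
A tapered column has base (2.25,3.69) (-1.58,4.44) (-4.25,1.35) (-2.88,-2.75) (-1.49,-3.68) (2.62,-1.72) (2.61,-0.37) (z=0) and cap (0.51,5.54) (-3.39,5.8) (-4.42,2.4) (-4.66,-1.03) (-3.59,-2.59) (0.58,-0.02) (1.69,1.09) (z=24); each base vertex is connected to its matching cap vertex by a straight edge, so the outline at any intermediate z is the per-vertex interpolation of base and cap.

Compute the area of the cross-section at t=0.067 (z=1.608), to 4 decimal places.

Cross-section at t=0.067: each vertex is (1-t)·p0[i] + t·p1[i].
  v1: (1-0.067)·(2.25,3.69) + 0.067·(0.51,5.54) = (2.1334,3.8140)
  v2: (1-0.067)·(-1.58,4.44) + 0.067·(-3.39,5.8) = (-1.7013,4.5311)
  v3: (1-0.067)·(-4.25,1.35) + 0.067·(-4.42,2.4) = (-4.2614,1.4204)
  v4: (1-0.067)·(-2.88,-2.75) + 0.067·(-4.66,-1.03) = (-2.9993,-2.6348)
  v5: (1-0.067)·(-1.49,-3.68) + 0.067·(-3.59,-2.59) = (-1.6307,-3.6070)
  v6: (1-0.067)·(2.62,-1.72) + 0.067·(0.58,-0.02) = (2.4833,-1.6061)
  v7: (1-0.067)·(2.61,-0.37) + 0.067·(1.69,1.09) = (2.5484,-0.2722)
Shoelace sum Σ(x_i·y_{i+1} − x_{i+1}·y_i):
  i=1: 2.1334·4.5311 − -1.7013·3.8140 = +16.1553 (running +16.1553)
  i=2: -1.7013·1.4204 − -4.2614·4.5311 = +16.8925 (running +33.0478)
  i=3: -4.2614·-2.6348 − -2.9993·1.4204 = +15.4877 (running +48.5356)
  i=4: -2.9993·-3.6070 − -1.6307·-2.6348 = +6.5217 (running +55.0573)
  i=5: -1.6307·-1.6061 − 2.4833·-3.6070 = +11.5763 (running +66.6336)
  i=6: 2.4833·-0.2722 − 2.5484·-1.6061 = +3.4170 (running +70.0506)
  i=7: 2.5484·3.8140 − 2.1334·-0.2722 = +10.3000 (running +80.3506)
Area = |Σ|/2 = |80.3506|/2 = 40.1753

Area at t=0.067: 40.1753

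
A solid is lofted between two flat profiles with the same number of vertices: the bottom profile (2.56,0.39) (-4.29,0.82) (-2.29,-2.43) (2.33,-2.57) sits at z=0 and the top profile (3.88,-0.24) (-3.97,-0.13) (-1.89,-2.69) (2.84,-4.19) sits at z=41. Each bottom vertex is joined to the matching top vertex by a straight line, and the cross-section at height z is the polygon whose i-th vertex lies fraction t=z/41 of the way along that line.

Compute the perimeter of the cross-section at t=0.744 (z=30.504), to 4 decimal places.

Cross-section at t=0.744: each vertex is (1-t)·p0[i] + t·p1[i].
  v1: (1-0.744)·(2.56,0.39) + 0.744·(3.88,-0.24) = (3.5421,-0.0787)
  v2: (1-0.744)·(-4.29,0.82) + 0.744·(-3.97,-0.13) = (-4.0519,0.1132)
  v3: (1-0.744)·(-2.29,-2.43) + 0.744·(-1.89,-2.69) = (-1.9924,-2.6234)
  v4: (1-0.744)·(2.33,-2.57) + 0.744·(2.84,-4.19) = (2.7094,-3.7753)
Perimeter = Σ |v_{i+1} − v_i|:
  edge 1→2: √(-7.5940² + 0.1919²) = 7.5964 (running 7.5964)
  edge 2→3: √(2.0595² + -2.7366²) = 3.4250 (running 11.0215)
  edge 3→4: √(4.7018² + -1.1518²) = 4.8409 (running 15.8623)
  edge 4→1: √(0.8326² + 3.6966²) = 3.7892 (running 19.6515)
Perimeter = 19.6515

Perimeter at t=0.744: 19.6515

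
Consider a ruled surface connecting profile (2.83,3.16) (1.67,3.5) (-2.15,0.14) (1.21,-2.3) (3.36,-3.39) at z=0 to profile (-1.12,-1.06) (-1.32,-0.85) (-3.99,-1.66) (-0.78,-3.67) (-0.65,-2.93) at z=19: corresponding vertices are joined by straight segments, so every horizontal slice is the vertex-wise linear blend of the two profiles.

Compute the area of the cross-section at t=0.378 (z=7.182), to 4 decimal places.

Area at t=0.378: 12.9003

Cross-section at t=0.378: each vertex is (1-t)·p0[i] + t·p1[i].
  v1: (1-0.378)·(2.83,3.16) + 0.378·(-1.12,-1.06) = (1.3369,1.5648)
  v2: (1-0.378)·(1.67,3.5) + 0.378·(-1.32,-0.85) = (0.5398,1.8557)
  v3: (1-0.378)·(-2.15,0.14) + 0.378·(-3.99,-1.66) = (-2.8455,-0.5404)
  v4: (1-0.378)·(1.21,-2.3) + 0.378·(-0.78,-3.67) = (0.4578,-2.8179)
  v5: (1-0.378)·(3.36,-3.39) + 0.378·(-0.65,-2.93) = (1.8442,-3.2161)
Shoelace sum Σ(x_i·y_{i+1} − x_{i+1}·y_i):
  i=1: 1.3369·1.8557 − 0.5398·1.5648 = +1.6362 (running +1.6362)
  i=2: 0.5398·-0.5404 − -2.8455·1.8557 = +4.9887 (running +6.6250)
  i=3: -2.8455·-2.8179 − 0.4578·-0.5404 = +8.2657 (running +14.8906)
  i=4: 0.4578·-3.2161 − 1.8442·-2.8179 = +3.7245 (running +18.6151)
  i=5: 1.8442·1.5648 − 1.3369·-3.2161 = +7.1855 (running +25.8006)
Area = |Σ|/2 = |25.8006|/2 = 12.9003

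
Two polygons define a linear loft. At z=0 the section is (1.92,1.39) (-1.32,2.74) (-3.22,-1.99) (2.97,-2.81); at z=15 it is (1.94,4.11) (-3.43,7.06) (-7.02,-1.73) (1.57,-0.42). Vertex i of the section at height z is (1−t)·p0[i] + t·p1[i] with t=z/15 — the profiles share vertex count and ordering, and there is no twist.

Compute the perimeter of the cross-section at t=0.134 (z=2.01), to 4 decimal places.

Cross-section at t=0.134: each vertex is (1-t)·p0[i] + t·p1[i].
  v1: (1-0.134)·(1.92,1.39) + 0.134·(1.94,4.11) = (1.9227,1.7545)
  v2: (1-0.134)·(-1.32,2.74) + 0.134·(-3.43,7.06) = (-1.6027,3.3189)
  v3: (1-0.134)·(-3.22,-1.99) + 0.134·(-7.02,-1.73) = (-3.7292,-1.9552)
  v4: (1-0.134)·(2.97,-2.81) + 0.134·(1.57,-0.42) = (2.7824,-2.4897)
Perimeter = Σ |v_{i+1} − v_i|:
  edge 1→2: √(-3.5254² + 1.5644²) = 3.8569 (running 3.8569)
  edge 2→3: √(-2.1265² + -5.2740²) = 5.6866 (running 9.5435)
  edge 3→4: √(6.5116² + -0.5346²) = 6.5335 (running 16.0770)
  edge 4→1: √(-0.8597² + 4.2442²) = 4.3304 (running 20.4075)
Perimeter = 20.4075

Perimeter at t=0.134: 20.4075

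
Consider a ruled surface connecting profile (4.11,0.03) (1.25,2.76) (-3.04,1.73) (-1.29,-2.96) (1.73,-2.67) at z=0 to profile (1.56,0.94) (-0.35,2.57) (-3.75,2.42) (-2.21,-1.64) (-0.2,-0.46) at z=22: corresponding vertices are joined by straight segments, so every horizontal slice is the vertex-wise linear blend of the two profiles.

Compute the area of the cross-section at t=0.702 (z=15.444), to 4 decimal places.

Cross-section at t=0.702: each vertex is (1-t)·p0[i] + t·p1[i].
  v1: (1-0.702)·(4.11,0.03) + 0.702·(1.56,0.94) = (2.3199,0.6688)
  v2: (1-0.702)·(1.25,2.76) + 0.702·(-0.35,2.57) = (0.1268,2.6266)
  v3: (1-0.702)·(-3.04,1.73) + 0.702·(-3.75,2.42) = (-3.5384,2.2144)
  v4: (1-0.702)·(-1.29,-2.96) + 0.702·(-2.21,-1.64) = (-1.9358,-2.0334)
  v5: (1-0.702)·(1.73,-2.67) + 0.702·(-0.2,-0.46) = (0.3751,-1.1186)
Shoelace sum Σ(x_i·y_{i+1} − x_{i+1}·y_i):
  i=1: 2.3199·2.6266 − 0.1268·0.6688 = +6.0087 (running +6.0087)
  i=2: 0.1268·2.2144 − -3.5384·2.6266 = +9.5749 (running +15.5836)
  i=3: -3.5384·-2.0334 − -1.9358·2.2144 = +11.4816 (running +27.0651)
  i=4: -1.9358·-1.1186 − 0.3751·-2.0334 = +2.9282 (running +29.9933)
  i=5: 0.3751·0.6688 − 2.3199·-1.1186 = +2.8459 (running +32.8392)
Area = |Σ|/2 = |32.8392|/2 = 16.4196

Area at t=0.702: 16.4196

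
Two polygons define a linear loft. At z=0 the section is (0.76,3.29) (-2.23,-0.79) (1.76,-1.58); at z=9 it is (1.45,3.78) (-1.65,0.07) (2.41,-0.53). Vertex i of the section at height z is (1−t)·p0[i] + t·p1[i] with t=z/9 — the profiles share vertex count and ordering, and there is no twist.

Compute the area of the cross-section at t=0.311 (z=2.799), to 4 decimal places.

Cross-section at t=0.311: each vertex is (1-t)·p0[i] + t·p1[i].
  v1: (1-0.311)·(0.76,3.29) + 0.311·(1.45,3.78) = (0.9746,3.4424)
  v2: (1-0.311)·(-2.23,-0.79) + 0.311·(-1.65,0.07) = (-2.0496,-0.5225)
  v3: (1-0.311)·(1.76,-1.58) + 0.311·(2.41,-0.53) = (1.9622,-1.2535)
Shoelace sum Σ(x_i·y_{i+1} − x_{i+1}·y_i):
  i=1: 0.9746·-0.5225 − -2.0496·3.4424 = +6.5463 (running +6.5463)
  i=2: -2.0496·-1.2535 − 1.9622·-0.5225 = +3.5944 (running +10.1407)
  i=3: 1.9622·3.4424 − 0.9746·-1.2535 = +7.9761 (running +18.1168)
Area = |Σ|/2 = |18.1168|/2 = 9.0584

Area at t=0.311: 9.0584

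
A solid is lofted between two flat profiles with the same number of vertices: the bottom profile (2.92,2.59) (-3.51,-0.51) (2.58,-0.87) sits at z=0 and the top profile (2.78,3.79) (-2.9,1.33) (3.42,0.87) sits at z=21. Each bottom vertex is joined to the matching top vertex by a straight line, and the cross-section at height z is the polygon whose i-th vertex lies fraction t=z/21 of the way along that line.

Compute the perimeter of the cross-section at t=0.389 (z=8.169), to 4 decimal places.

Cross-section at t=0.389: each vertex is (1-t)·p0[i] + t·p1[i].
  v1: (1-0.389)·(2.92,2.59) + 0.389·(2.78,3.79) = (2.8655,3.0568)
  v2: (1-0.389)·(-3.51,-0.51) + 0.389·(-2.9,1.33) = (-3.2727,0.2058)
  v3: (1-0.389)·(2.58,-0.87) + 0.389·(3.42,0.87) = (2.9068,-0.1931)
Perimeter = Σ |v_{i+1} − v_i|:
  edge 1→2: √(-6.1383² + -2.8510²) = 6.7681 (running 6.7681)
  edge 2→3: √(6.1795² + -0.3989²) = 6.1923 (running 12.9604)
  edge 3→1: √(-0.0412² + 3.2499²) = 3.2502 (running 16.2106)
Perimeter = 16.2106

Perimeter at t=0.389: 16.2106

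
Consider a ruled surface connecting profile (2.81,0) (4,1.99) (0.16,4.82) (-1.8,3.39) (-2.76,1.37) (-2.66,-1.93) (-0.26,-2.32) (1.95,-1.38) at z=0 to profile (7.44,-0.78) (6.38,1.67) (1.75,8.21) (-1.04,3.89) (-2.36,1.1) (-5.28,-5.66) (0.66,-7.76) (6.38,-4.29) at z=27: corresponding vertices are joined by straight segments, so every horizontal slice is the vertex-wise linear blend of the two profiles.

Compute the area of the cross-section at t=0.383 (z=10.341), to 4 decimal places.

Area at t=0.383: 57.0307

Cross-section at t=0.383: each vertex is (1-t)·p0[i] + t·p1[i].
  v1: (1-0.383)·(2.81,0) + 0.383·(7.44,-0.78) = (4.5833,-0.2987)
  v2: (1-0.383)·(4,1.99) + 0.383·(6.38,1.67) = (4.9115,1.8674)
  v3: (1-0.383)·(0.16,4.82) + 0.383·(1.75,8.21) = (0.7690,6.1184)
  v4: (1-0.383)·(-1.8,3.39) + 0.383·(-1.04,3.89) = (-1.5089,3.5815)
  v5: (1-0.383)·(-2.76,1.37) + 0.383·(-2.36,1.1) = (-2.6068,1.2666)
  v6: (1-0.383)·(-2.66,-1.93) + 0.383·(-5.28,-5.66) = (-3.6635,-3.3586)
  v7: (1-0.383)·(-0.26,-2.32) + 0.383·(0.66,-7.76) = (0.0924,-4.4035)
  v8: (1-0.383)·(1.95,-1.38) + 0.383·(6.38,-4.29) = (3.6467,-2.4945)
Shoelace sum Σ(x_i·y_{i+1} − x_{i+1}·y_i):
  i=1: 4.5833·1.8674 − 4.9115·-0.2987 = +10.0263 (running +10.0263)
  i=2: 4.9115·6.1184 − 0.7690·1.8674 = +28.6146 (running +38.6409)
  i=3: 0.7690·3.5815 − -1.5089·6.1184 = +11.9862 (running +50.6271)
  i=4: -1.5089·1.2666 − -2.6068·3.5815 = +7.4251 (running +58.0522)
  i=5: -2.6068·-3.3586 − -3.6635·1.2666 = +13.3953 (running +71.4474)
  i=6: -3.6635·-4.4035 − 0.0924·-3.3586 = +16.4423 (running +87.8898)
  i=7: 0.0924·-2.4945 − 3.6467·-4.4035 = +15.8279 (running +103.7176)
  i=8: 3.6467·-0.2987 − 4.5833·-2.4945 = +10.3437 (running +114.0614)
Area = |Σ|/2 = |114.0614|/2 = 57.0307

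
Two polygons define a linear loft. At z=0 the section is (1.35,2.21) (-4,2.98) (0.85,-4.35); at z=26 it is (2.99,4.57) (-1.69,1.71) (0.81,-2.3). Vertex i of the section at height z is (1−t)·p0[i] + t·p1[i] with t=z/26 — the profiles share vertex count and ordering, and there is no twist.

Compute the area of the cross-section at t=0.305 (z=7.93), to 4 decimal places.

Area at t=0.305: 16.9503

Cross-section at t=0.305: each vertex is (1-t)·p0[i] + t·p1[i].
  v1: (1-0.305)·(1.35,2.21) + 0.305·(2.99,4.57) = (1.8502,2.9298)
  v2: (1-0.305)·(-4,2.98) + 0.305·(-1.69,1.71) = (-3.2955,2.5927)
  v3: (1-0.305)·(0.85,-4.35) + 0.305·(0.81,-2.3) = (0.8378,-3.7247)
Shoelace sum Σ(x_i·y_{i+1} − x_{i+1}·y_i):
  i=1: 1.8502·2.5927 − -3.2955·2.9298 = +14.4519 (running +14.4519)
  i=2: -3.2955·-3.7247 − 0.8378·2.5927 = +10.1026 (running +24.5545)
  i=3: 0.8378·2.9298 − 1.8502·-3.7247 = +9.3461 (running +33.9007)
Area = |Σ|/2 = |33.9007|/2 = 16.9503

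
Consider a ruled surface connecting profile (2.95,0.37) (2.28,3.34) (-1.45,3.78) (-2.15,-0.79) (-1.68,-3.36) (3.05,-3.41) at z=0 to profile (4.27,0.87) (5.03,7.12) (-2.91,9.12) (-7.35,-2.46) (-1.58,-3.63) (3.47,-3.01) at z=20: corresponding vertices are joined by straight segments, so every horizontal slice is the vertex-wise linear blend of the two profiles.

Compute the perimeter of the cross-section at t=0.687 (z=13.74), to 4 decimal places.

Cross-section at t=0.687: each vertex is (1-t)·p0[i] + t·p1[i].
  v1: (1-0.687)·(2.95,0.37) + 0.687·(4.27,0.87) = (3.8568,0.7135)
  v2: (1-0.687)·(2.28,3.34) + 0.687·(5.03,7.12) = (4.1692,5.9369)
  v3: (1-0.687)·(-1.45,3.78) + 0.687·(-2.91,9.12) = (-2.4530,7.4486)
  v4: (1-0.687)·(-2.15,-0.79) + 0.687·(-7.35,-2.46) = (-5.7224,-1.9373)
  v5: (1-0.687)·(-1.68,-3.36) + 0.687·(-1.58,-3.63) = (-1.6113,-3.5455)
  v6: (1-0.687)·(3.05,-3.41) + 0.687·(3.47,-3.01) = (3.3385,-3.1352)
Perimeter = Σ |v_{i+1} − v_i|:
  edge 1→2: √(0.3124² + 5.2234²) = 5.2327 (running 5.2327)
  edge 2→3: √(-6.6223² + 1.5117²) = 6.7926 (running 12.0253)
  edge 3→4: √(-3.2694² + -9.3859²) = 9.9390 (running 21.9643)
  edge 4→5: √(4.1111² + -1.6082²) = 4.4145 (running 26.3788)
  edge 5→6: √(4.9498² + 0.4103²) = 4.9668 (running 31.3456)
  edge 6→1: √(0.5183² + 3.8487²) = 3.8834 (running 35.2290)
Perimeter = 35.2290

Perimeter at t=0.687: 35.2290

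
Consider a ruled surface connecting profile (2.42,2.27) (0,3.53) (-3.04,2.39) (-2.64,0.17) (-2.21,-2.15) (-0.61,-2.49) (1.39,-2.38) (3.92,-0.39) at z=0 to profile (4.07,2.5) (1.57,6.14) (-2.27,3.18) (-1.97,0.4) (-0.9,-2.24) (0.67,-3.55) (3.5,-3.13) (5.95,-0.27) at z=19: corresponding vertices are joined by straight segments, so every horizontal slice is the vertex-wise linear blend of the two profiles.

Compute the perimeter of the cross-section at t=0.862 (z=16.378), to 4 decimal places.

Perimeter at t=0.862: 25.9437

Cross-section at t=0.862: each vertex is (1-t)·p0[i] + t·p1[i].
  v1: (1-0.862)·(2.42,2.27) + 0.862·(4.07,2.5) = (3.8423,2.4683)
  v2: (1-0.862)·(0,3.53) + 0.862·(1.57,6.14) = (1.3533,5.7798)
  v3: (1-0.862)·(-3.04,2.39) + 0.862·(-2.27,3.18) = (-2.3763,3.0710)
  v4: (1-0.862)·(-2.64,0.17) + 0.862·(-1.97,0.4) = (-2.0625,0.3683)
  v5: (1-0.862)·(-2.21,-2.15) + 0.862·(-0.9,-2.24) = (-1.0808,-2.2276)
  v6: (1-0.862)·(-0.61,-2.49) + 0.862·(0.67,-3.55) = (0.4934,-3.4037)
  v7: (1-0.862)·(1.39,-2.38) + 0.862·(3.5,-3.13) = (3.2088,-3.0265)
  v8: (1-0.862)·(3.92,-0.39) + 0.862·(5.95,-0.27) = (5.6699,-0.2866)
Perimeter = Σ |v_{i+1} − v_i|:
  edge 1→2: √(-2.4890² + 3.3116²) = 4.1426 (running 4.1426)
  edge 2→3: √(-3.7296² + -2.7088²) = 4.6095 (running 8.7522)
  edge 3→4: √(0.3138² + -2.7027²) = 2.7209 (running 11.4730)
  edge 4→5: √(0.9817² + -2.5958²) = 2.7753 (running 14.2483)
  edge 5→6: √(1.5741² + -1.1761²) = 1.9650 (running 16.2133)
  edge 6→7: √(2.7155² + 0.3772²) = 2.7415 (running 18.9548)
  edge 7→8: √(2.4610² + 2.7399²) = 3.6829 (running 22.6378)
  edge 8→1: √(-1.8276² + 2.7548²) = 3.3059 (running 25.9437)
Perimeter = 25.9437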